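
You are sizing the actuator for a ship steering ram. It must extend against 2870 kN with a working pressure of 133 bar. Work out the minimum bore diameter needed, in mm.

D ≈ 524 mm

Extension force acts on the full piston face: F = P × (π/4)D².
D = √(4F / (πP)) = √(4 × 2870 kN / (π × 133 bar))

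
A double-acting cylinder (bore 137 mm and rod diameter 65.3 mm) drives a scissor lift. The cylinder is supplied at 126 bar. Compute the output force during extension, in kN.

F ≈ 186 kN

Cap-side area A_cap = π/4 × (137 mm)² = 14740 mm^2
F = P × A_cap = 126 bar × A_cap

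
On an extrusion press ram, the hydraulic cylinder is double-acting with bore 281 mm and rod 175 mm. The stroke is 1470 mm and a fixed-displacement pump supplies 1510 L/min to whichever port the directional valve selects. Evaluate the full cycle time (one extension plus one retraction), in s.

t ≈ 5.84 s

Cap-side area A_cap = π/4 × (281 mm)² = 62020 mm^2
Rod-side annular area A_ann = π/4 × (281² − 175²) = 37960 mm^2
t_ext = A_cap·L/Q = 3.622 s
t_ret = A_ann·L/Q = 2.217 s
t_cycle = t_ext + t_ret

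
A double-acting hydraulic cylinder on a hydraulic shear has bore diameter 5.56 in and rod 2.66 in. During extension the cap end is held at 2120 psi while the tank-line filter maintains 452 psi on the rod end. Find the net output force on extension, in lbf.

Cap-side area A_cap = π/4 × (5.56 in)² = 24.28 in^2
Rod-side annular area A_ann = π/4 × (5.56² − 2.66²) = 18.72 in^2
Net thrust = P_cap·A_cap − P_rod·A_ann = 51470 lbf − 8462 lbf

F ≈ 43000 lbf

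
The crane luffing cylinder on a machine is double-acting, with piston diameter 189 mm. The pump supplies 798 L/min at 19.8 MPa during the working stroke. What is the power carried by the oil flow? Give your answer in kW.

Hydraulic power = P × Q

W ≈ 263 kW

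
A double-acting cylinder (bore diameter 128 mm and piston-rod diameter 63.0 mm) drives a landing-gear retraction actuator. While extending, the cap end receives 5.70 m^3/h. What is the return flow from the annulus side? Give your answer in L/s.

Cap-side area A_cap = π/4 × (128 mm)² = 12870 mm^2
Rod-side annular area A_ann = π/4 × (128² − 63.0²) = 9751 mm^2
Piston speed v = Q_in/A_cap; rod-end outflow Q_out = v × A_ann = Q_in × A_ann/A_cap.

Q_out ≈ 1.20 L/s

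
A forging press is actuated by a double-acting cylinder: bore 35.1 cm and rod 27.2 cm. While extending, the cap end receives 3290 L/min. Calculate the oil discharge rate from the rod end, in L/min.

Cap-side area A_cap = π/4 × (35.1 cm)² = 967.6 cm^2
Rod-side annular area A_ann = π/4 × (35.1² − 27.2²) = 386.5 cm^2
Piston speed v = Q_in/A_cap; rod-end outflow Q_out = v × A_ann = Q_in × A_ann/A_cap.

Q_out ≈ 1310 L/min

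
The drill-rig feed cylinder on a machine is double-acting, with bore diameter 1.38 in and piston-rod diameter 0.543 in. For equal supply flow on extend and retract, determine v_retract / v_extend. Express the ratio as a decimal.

Cap-side area A_cap = π/4 × (1.38 in)² = 1.496 in^2
Rod-side annular area A_ann = π/4 × (1.38² − 0.543²) = 1.264 in^2
For equal Q, v ∝ 1/A, so v_ret/v_ext = A_cap/A_ann.

v_ret/v_ext ≈ 1.18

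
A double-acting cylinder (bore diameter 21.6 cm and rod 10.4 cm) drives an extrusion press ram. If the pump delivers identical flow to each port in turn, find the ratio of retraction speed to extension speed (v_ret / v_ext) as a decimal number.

Cap-side area A_cap = π/4 × (21.6 cm)² = 366.4 cm^2
Rod-side annular area A_ann = π/4 × (21.6² − 10.4²) = 281.5 cm^2
For equal Q, v ∝ 1/A, so v_ret/v_ext = A_cap/A_ann.

v_ret/v_ext ≈ 1.30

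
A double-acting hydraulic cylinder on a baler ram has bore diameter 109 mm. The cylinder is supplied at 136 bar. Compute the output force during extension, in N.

Cap-side area A_cap = π/4 × (109 mm)² = 9331 mm^2
F = P × A_cap = 136 bar × A_cap

F ≈ 1.27e5 N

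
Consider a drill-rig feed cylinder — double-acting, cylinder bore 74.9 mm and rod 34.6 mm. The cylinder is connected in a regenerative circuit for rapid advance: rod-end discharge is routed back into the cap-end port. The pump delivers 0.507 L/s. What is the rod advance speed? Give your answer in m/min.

In regeneration the rod-end outflow joins the pump flow into the cap end, so the net volume the pump must supply per unit advance equals the rod cross-section area.
Rod cross-section A_rod = π/4 × (34.6 mm)² = 940.2 mm^2
v = Q_pump / A_rod

v ≈ 32.4 m/min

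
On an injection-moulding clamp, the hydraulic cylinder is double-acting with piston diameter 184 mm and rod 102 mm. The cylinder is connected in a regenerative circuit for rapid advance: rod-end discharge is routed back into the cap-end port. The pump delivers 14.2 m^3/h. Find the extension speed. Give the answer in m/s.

In regeneration the rod-end outflow joins the pump flow into the cap end, so the net volume the pump must supply per unit advance equals the rod cross-section area.
Rod cross-section A_rod = π/4 × (102 mm)² = 8171 mm^2
v = Q_pump / A_rod

v ≈ 0.483 m/s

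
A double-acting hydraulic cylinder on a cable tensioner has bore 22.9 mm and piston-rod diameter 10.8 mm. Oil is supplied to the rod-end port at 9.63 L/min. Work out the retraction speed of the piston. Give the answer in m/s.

v ≈ 0.501 m/s

Rod-side annular area A_ann = π/4 × (22.9² − 10.8²) = 320.3 mm^2
Flow into the rod-end port fills the annular volume.
v = Q / A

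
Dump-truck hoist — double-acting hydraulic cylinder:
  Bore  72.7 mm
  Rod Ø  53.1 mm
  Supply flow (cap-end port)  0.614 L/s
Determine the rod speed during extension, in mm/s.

v ≈ 148 mm/s

Cap-side area A_cap = π/4 × (72.7 mm)² = 4151 mm^2
v = Q / A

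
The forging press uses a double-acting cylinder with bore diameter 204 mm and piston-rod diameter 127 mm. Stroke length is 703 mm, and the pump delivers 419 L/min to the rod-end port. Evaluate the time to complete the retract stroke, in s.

t ≈ 2.02 s

Rod-side annular area A_ann = π/4 × (204² − 127²) = 20020 mm^2
Swept volume V = A × L; t = V / Q = A·L / Q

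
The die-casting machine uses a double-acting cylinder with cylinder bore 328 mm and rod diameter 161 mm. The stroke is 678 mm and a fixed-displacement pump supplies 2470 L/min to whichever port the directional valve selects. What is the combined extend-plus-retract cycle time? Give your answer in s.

t ≈ 2.45 s

Cap-side area A_cap = π/4 × (328 mm)² = 84500 mm^2
Rod-side annular area A_ann = π/4 × (328² − 161²) = 64140 mm^2
t_ext = A_cap·L/Q = 1.392 s
t_ret = A_ann·L/Q = 1.056 s
t_cycle = t_ext + t_ret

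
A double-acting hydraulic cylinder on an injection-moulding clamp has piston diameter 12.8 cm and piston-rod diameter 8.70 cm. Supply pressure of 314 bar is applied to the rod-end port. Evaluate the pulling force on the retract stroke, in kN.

Rod-side annular area A_ann = π/4 × (12.8² − 8.70²) = 69.23 cm^2
On retraction the pressure acts on the annular area (bore minus rod).
F = P × A_ann

F ≈ 217 kN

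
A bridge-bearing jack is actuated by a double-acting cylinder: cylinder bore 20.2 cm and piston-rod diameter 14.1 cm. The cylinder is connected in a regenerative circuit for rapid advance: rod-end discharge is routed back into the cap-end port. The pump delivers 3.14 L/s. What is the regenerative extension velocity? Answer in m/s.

In regeneration the rod-end outflow joins the pump flow into the cap end, so the net volume the pump must supply per unit advance equals the rod cross-section area.
Rod cross-section A_rod = π/4 × (14.1 cm)² = 156.1 cm^2
v = Q_pump / A_rod

v ≈ 0.201 m/s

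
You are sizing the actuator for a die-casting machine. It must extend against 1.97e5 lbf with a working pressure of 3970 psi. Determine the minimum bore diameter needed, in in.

Extension force acts on the full piston face: F = P × (π/4)D².
D = √(4F / (πP)) = √(4 × 1.97e5 lbf / (π × 3970 psi))

D ≈ 7.95 in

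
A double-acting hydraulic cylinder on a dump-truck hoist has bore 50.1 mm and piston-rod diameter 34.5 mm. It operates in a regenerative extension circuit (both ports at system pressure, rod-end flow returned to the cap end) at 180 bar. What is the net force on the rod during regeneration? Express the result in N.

With equal pressure on both faces, forces on the annular region cancel; the net push is pressure × rod cross-section.
Rod cross-section A_rod = π/4 × (34.5 mm)² = 934.8 mm^2
F = P × A_rod

F ≈ 16800 N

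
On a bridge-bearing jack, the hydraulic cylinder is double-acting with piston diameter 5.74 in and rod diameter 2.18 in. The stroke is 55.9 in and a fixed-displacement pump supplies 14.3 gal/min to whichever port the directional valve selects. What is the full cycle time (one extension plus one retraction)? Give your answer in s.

t ≈ 48.8 s

Cap-side area A_cap = π/4 × (5.74 in)² = 25.88 in^2
Rod-side annular area A_ann = π/4 × (5.74² − 2.18²) = 22.14 in^2
t_ext = A_cap·L/Q = 26.27 s
t_ret = A_ann·L/Q = 22.48 s
t_cycle = t_ext + t_ret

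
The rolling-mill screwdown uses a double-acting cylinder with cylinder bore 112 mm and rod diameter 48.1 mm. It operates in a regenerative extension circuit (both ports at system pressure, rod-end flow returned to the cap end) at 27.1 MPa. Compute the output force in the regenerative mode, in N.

With equal pressure on both faces, forces on the annular region cancel; the net push is pressure × rod cross-section.
Rod cross-section A_rod = π/4 × (48.1 mm)² = 1817 mm^2
F = P × A_rod

F ≈ 49200 N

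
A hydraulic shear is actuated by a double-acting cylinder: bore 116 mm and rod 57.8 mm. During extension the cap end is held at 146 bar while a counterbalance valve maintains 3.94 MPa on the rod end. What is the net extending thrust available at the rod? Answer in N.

Cap-side area A_cap = π/4 × (116 mm)² = 10570 mm^2
Rod-side annular area A_ann = π/4 × (116² − 57.8²) = 7944 mm^2
Net thrust = P_cap·A_cap − P_rod·A_ann = 1.543e5 N − 31300 N

F ≈ 1.23e5 N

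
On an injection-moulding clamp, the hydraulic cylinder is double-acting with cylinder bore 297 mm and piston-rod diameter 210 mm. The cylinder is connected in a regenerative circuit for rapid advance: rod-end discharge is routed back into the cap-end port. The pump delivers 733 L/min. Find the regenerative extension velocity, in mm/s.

In regeneration the rod-end outflow joins the pump flow into the cap end, so the net volume the pump must supply per unit advance equals the rod cross-section area.
Rod cross-section A_rod = π/4 × (210 mm)² = 34640 mm^2
v = Q_pump / A_rod

v ≈ 353 mm/s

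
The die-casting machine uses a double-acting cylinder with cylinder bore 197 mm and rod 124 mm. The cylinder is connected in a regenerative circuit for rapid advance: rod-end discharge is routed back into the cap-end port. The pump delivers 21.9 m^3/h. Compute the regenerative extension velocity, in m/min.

v ≈ 30.2 m/min

In regeneration the rod-end outflow joins the pump flow into the cap end, so the net volume the pump must supply per unit advance equals the rod cross-section area.
Rod cross-section A_rod = π/4 × (124 mm)² = 12080 mm^2
v = Q_pump / A_rod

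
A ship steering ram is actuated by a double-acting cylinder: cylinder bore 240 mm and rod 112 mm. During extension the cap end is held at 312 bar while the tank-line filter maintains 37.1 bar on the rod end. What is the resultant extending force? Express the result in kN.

F ≈ 1280 kN

Cap-side area A_cap = π/4 × (240 mm)² = 45240 mm^2
Rod-side annular area A_ann = π/4 × (240² − 112²) = 35390 mm^2
Net thrust = P_cap·A_cap − P_rod·A_ann = 1411 kN − 131.3 kN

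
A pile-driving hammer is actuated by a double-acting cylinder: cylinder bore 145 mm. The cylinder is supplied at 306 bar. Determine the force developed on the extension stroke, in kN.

Cap-side area A_cap = π/4 × (145 mm)² = 16510 mm^2
F = P × A_cap = 306 bar × A_cap

F ≈ 505 kN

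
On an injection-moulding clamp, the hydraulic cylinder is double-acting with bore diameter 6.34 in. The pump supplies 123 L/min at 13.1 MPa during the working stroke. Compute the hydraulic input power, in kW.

Hydraulic power = P × Q

W ≈ 26.9 kW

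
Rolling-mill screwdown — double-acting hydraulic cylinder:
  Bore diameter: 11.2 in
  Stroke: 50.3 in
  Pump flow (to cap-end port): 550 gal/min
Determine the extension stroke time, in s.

t ≈ 2.34 s

Cap-side area A_cap = π/4 × (11.2 in)² = 98.52 in^2
Swept volume V = A × L; t = V / Q = A·L / Q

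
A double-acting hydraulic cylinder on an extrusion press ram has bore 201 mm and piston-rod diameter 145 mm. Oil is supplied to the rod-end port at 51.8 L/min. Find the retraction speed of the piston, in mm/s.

Rod-side annular area A_ann = π/4 × (201² − 145²) = 15220 mm^2
Flow into the rod-end port fills the annular volume.
v = Q / A

v ≈ 56.7 mm/s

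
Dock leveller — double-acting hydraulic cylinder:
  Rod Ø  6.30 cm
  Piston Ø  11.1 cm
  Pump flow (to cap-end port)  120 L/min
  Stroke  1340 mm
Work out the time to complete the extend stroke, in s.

Cap-side area A_cap = π/4 × (11.1 cm)² = 96.77 cm^2
Swept volume V = A × L; t = V / Q = A·L / Q

t ≈ 6.48 s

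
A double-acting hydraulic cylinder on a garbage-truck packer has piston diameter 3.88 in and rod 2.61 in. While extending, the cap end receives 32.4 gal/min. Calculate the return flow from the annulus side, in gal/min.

Q_out ≈ 17.7 gal/min

Cap-side area A_cap = π/4 × (3.88 in)² = 11.82 in^2
Rod-side annular area A_ann = π/4 × (3.88² − 2.61²) = 6.473 in^2
Piston speed v = Q_in/A_cap; rod-end outflow Q_out = v × A_ann = Q_in × A_ann/A_cap.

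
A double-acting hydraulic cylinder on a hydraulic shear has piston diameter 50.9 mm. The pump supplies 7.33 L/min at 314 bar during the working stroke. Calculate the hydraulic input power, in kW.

W ≈ 3.84 kW

Hydraulic power = P × Q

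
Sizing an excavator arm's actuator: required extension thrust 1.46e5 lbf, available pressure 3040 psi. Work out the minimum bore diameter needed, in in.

D ≈ 7.82 in

Extension force acts on the full piston face: F = P × (π/4)D².
D = √(4F / (πP)) = √(4 × 1.46e5 lbf / (π × 3040 psi))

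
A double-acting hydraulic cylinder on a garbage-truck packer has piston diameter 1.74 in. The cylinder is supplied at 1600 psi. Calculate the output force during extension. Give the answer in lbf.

Cap-side area A_cap = π/4 × (1.74 in)² = 2.378 in^2
F = P × A_cap = 1600 psi × A_cap

F ≈ 3800 lbf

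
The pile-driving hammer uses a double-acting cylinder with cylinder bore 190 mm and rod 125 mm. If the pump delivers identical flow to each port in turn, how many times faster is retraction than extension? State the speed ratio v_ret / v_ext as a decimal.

v_ret/v_ext ≈ 1.76

Cap-side area A_cap = π/4 × (190 mm)² = 28350 mm^2
Rod-side annular area A_ann = π/4 × (190² − 125²) = 16080 mm^2
For equal Q, v ∝ 1/A, so v_ret/v_ext = A_cap/A_ann.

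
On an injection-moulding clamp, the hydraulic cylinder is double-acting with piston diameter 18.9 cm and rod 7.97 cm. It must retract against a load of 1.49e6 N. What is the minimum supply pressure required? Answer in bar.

P ≈ 646 bar

Rod-side annular area A_ann = π/4 × (18.9² − 7.97²) = 230.7 cm^2
Retraction: pressure acts on the annular area.
P = F / A = 1.49e6 N / A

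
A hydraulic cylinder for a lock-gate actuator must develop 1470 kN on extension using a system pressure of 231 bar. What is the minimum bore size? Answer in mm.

D ≈ 285 mm

Extension force acts on the full piston face: F = P × (π/4)D².
D = √(4F / (πP)) = √(4 × 1470 kN / (π × 231 bar))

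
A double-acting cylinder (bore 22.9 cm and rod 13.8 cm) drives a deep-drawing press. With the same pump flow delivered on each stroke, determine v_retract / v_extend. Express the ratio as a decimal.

Cap-side area A_cap = π/4 × (22.9 cm)² = 411.9 cm^2
Rod-side annular area A_ann = π/4 × (22.9² − 13.8²) = 262.3 cm^2
For equal Q, v ∝ 1/A, so v_ret/v_ext = A_cap/A_ann.

v_ret/v_ext ≈ 1.57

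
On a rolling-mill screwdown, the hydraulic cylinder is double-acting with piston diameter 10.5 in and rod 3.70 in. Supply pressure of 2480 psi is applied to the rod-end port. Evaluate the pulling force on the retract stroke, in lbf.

F ≈ 1.88e5 lbf

Rod-side annular area A_ann = π/4 × (10.5² − 3.70²) = 75.84 in^2
On retraction the pressure acts on the annular area (bore minus rod).
F = P × A_ann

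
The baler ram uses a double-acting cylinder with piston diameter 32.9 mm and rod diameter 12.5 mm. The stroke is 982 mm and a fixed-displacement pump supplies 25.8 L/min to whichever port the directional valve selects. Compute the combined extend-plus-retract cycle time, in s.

Cap-side area A_cap = π/4 × (32.9 mm)² = 850.1 mm^2
Rod-side annular area A_ann = π/4 × (32.9² − 12.5²) = 727.4 mm^2
t_ext = A_cap·L/Q = 1.941 s
t_ret = A_ann·L/Q = 1.661 s
t_cycle = t_ext + t_ret

t ≈ 3.60 s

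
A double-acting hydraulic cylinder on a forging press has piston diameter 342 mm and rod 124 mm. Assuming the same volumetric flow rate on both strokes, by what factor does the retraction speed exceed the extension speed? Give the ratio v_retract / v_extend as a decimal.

v_ret/v_ext ≈ 1.15

Cap-side area A_cap = π/4 × (342 mm)² = 91860 mm^2
Rod-side annular area A_ann = π/4 × (342² − 124²) = 79790 mm^2
For equal Q, v ∝ 1/A, so v_ret/v_ext = A_cap/A_ann.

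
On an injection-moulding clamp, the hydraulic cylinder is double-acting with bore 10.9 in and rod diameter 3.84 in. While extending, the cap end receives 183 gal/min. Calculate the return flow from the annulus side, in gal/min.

Cap-side area A_cap = π/4 × (10.9 in)² = 93.31 in^2
Rod-side annular area A_ann = π/4 × (10.9² − 3.84²) = 81.73 in^2
Piston speed v = Q_in/A_cap; rod-end outflow Q_out = v × A_ann = Q_in × A_ann/A_cap.

Q_out ≈ 160 gal/min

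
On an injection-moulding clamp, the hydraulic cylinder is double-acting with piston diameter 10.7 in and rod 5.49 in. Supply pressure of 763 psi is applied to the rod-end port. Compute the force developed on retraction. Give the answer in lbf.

Rod-side annular area A_ann = π/4 × (10.7² − 5.49²) = 66.25 in^2
On retraction the pressure acts on the annular area (bore minus rod).
F = P × A_ann

F ≈ 50500 lbf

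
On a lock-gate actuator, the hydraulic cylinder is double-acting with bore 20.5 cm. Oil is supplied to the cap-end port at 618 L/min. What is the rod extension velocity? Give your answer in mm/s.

v ≈ 312 mm/s

Cap-side area A_cap = π/4 × (20.5 cm)² = 330.1 cm^2
v = Q / A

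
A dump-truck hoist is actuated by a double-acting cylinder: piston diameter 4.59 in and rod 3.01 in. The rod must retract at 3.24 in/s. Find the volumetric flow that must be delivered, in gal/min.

Q ≈ 7.94 gal/min

Rod-side annular area A_ann = π/4 × (4.59² − 3.01²) = 9.431 in^2
Q = A × v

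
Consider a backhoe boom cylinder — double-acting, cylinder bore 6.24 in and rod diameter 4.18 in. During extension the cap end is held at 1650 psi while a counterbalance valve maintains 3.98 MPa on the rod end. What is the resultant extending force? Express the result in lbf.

F ≈ 40700 lbf

Cap-side area A_cap = π/4 × (6.24 in)² = 30.58 in^2
Rod-side annular area A_ann = π/4 × (6.24² − 4.18²) = 16.86 in^2
Net thrust = P_cap·A_cap − P_rod·A_ann = 50460 lbf − 9732 lbf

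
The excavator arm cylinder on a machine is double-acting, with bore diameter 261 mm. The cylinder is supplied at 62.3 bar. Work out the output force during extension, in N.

F ≈ 3.33e5 N

Cap-side area A_cap = π/4 × (261 mm)² = 53500 mm^2
F = P × A_cap = 62.3 bar × A_cap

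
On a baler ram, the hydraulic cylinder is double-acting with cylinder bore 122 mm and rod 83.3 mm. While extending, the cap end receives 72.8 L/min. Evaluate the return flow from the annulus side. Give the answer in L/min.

Q_out ≈ 38.9 L/min

Cap-side area A_cap = π/4 × (122 mm)² = 11690 mm^2
Rod-side annular area A_ann = π/4 × (122² − 83.3²) = 6240 mm^2
Piston speed v = Q_in/A_cap; rod-end outflow Q_out = v × A_ann = Q_in × A_ann/A_cap.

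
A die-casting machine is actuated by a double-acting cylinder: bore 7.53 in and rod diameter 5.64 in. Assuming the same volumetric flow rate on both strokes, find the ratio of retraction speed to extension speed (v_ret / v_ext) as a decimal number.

v_ret/v_ext ≈ 2.28

Cap-side area A_cap = π/4 × (7.53 in)² = 44.53 in^2
Rod-side annular area A_ann = π/4 × (7.53² − 5.64²) = 19.55 in^2
For equal Q, v ∝ 1/A, so v_ret/v_ext = A_cap/A_ann.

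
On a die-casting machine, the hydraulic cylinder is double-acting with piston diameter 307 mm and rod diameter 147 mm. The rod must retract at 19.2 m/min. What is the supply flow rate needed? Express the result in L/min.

Rod-side annular area A_ann = π/4 × (307² − 147²) = 57050 mm^2
Q = A × v

Q ≈ 1100 L/min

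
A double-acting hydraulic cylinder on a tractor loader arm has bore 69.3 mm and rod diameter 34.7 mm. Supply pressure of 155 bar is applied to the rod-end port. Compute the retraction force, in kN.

Rod-side annular area A_ann = π/4 × (69.3² − 34.7²) = 2826 mm^2
On retraction the pressure acts on the annular area (bore minus rod).
F = P × A_ann

F ≈ 43.8 kN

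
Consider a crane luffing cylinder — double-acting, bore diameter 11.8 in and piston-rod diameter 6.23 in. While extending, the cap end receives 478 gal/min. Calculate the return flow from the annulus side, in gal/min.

Cap-side area A_cap = π/4 × (11.8 in)² = 109.4 in^2
Rod-side annular area A_ann = π/4 × (11.8² − 6.23²) = 78.88 in^2
Piston speed v = Q_in/A_cap; rod-end outflow Q_out = v × A_ann = Q_in × A_ann/A_cap.

Q_out ≈ 345 gal/min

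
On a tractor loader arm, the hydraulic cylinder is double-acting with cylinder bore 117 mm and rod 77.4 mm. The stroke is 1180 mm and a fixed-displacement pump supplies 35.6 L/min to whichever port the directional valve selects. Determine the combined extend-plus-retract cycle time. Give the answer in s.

Cap-side area A_cap = π/4 × (117 mm)² = 10750 mm^2
Rod-side annular area A_ann = π/4 × (117² − 77.4²) = 6046 mm^2
t_ext = A_cap·L/Q = 21.38 s
t_ret = A_ann·L/Q = 12.02 s
t_cycle = t_ext + t_ret

t ≈ 33.4 s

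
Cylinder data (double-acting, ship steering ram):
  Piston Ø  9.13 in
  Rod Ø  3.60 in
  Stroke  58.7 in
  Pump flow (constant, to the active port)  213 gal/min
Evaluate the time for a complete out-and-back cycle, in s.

t ≈ 8.64 s

Cap-side area A_cap = π/4 × (9.13 in)² = 65.47 in^2
Rod-side annular area A_ann = π/4 × (9.13² − 3.60²) = 55.29 in^2
t_ext = A_cap·L/Q = 4.686 s
t_ret = A_ann·L/Q = 3.958 s
t_cycle = t_ext + t_ret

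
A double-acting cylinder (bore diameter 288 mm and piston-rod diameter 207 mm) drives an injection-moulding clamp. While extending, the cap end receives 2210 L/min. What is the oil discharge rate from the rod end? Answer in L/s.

Q_out ≈ 17.8 L/s

Cap-side area A_cap = π/4 × (288 mm)² = 65140 mm^2
Rod-side annular area A_ann = π/4 × (288² − 207²) = 31490 mm^2
Piston speed v = Q_in/A_cap; rod-end outflow Q_out = v × A_ann = Q_in × A_ann/A_cap.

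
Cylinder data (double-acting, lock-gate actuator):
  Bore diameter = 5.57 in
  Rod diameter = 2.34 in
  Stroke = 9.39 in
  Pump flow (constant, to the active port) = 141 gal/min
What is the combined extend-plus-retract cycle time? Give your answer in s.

t ≈ 0.769 s

Cap-side area A_cap = π/4 × (5.57 in)² = 24.37 in^2
Rod-side annular area A_ann = π/4 × (5.57² − 2.34²) = 20.07 in^2
t_ext = A_cap·L/Q = 0.4215 s
t_ret = A_ann·L/Q = 0.3471 s
t_cycle = t_ext + t_ret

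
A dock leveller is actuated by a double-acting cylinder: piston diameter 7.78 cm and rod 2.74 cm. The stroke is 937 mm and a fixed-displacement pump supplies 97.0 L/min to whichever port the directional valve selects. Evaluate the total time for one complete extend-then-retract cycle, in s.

Cap-side area A_cap = π/4 × (7.78 cm)² = 47.54 cm^2
Rod-side annular area A_ann = π/4 × (7.78² − 2.74²) = 41.64 cm^2
t_ext = A_cap·L/Q = 2.755 s
t_ret = A_ann·L/Q = 2.414 s
t_cycle = t_ext + t_ret

t ≈ 5.17 s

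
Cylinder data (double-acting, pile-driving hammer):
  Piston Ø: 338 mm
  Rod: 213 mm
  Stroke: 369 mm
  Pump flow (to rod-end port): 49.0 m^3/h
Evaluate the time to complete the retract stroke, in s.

t ≈ 1.47 s

Rod-side annular area A_ann = π/4 × (338² − 213²) = 54090 mm^2
Swept volume V = A × L; t = V / Q = A·L / Q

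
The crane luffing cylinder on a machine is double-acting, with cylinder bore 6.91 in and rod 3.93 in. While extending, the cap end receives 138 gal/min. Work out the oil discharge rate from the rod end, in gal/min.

Q_out ≈ 93.4 gal/min

Cap-side area A_cap = π/4 × (6.91 in)² = 37.50 in^2
Rod-side annular area A_ann = π/4 × (6.91² − 3.93²) = 25.37 in^2
Piston speed v = Q_in/A_cap; rod-end outflow Q_out = v × A_ann = Q_in × A_ann/A_cap.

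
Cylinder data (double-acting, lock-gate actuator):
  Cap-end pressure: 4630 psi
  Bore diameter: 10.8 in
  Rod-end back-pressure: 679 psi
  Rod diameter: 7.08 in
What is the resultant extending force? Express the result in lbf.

F ≈ 3.89e5 lbf

Cap-side area A_cap = π/4 × (10.8 in)² = 91.61 in^2
Rod-side annular area A_ann = π/4 × (10.8² − 7.08²) = 52.24 in^2
Net thrust = P_cap·A_cap − P_rod·A_ann = 4.241e5 lbf − 35470 lbf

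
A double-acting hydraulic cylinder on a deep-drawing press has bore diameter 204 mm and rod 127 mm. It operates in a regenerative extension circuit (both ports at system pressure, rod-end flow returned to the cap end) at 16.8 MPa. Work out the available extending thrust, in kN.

F ≈ 213 kN

With equal pressure on both faces, forces on the annular region cancel; the net push is pressure × rod cross-section.
Rod cross-section A_rod = π/4 × (127 mm)² = 12670 mm^2
F = P × A_rod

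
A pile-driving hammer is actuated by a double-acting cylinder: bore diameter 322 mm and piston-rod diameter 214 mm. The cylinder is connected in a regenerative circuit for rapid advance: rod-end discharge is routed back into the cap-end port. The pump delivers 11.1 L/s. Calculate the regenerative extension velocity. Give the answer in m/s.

v ≈ 0.309 m/s

In regeneration the rod-end outflow joins the pump flow into the cap end, so the net volume the pump must supply per unit advance equals the rod cross-section area.
Rod cross-section A_rod = π/4 × (214 mm)² = 35970 mm^2
v = Q_pump / A_rod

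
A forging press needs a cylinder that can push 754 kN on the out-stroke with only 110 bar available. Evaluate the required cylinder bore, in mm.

Extension force acts on the full piston face: F = P × (π/4)D².
D = √(4F / (πP)) = √(4 × 754 kN / (π × 110 bar))

D ≈ 295 mm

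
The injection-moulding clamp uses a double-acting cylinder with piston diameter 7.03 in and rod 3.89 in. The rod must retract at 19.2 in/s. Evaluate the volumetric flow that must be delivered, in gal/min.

Q ≈ 134 gal/min

Rod-side annular area A_ann = π/4 × (7.03² − 3.89²) = 26.93 in^2
Q = A × v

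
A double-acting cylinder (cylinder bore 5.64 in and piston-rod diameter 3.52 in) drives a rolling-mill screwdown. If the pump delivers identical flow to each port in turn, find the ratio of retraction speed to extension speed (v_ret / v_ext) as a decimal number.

v_ret/v_ext ≈ 1.64

Cap-side area A_cap = π/4 × (5.64 in)² = 24.98 in^2
Rod-side annular area A_ann = π/4 × (5.64² − 3.52²) = 15.25 in^2
For equal Q, v ∝ 1/A, so v_ret/v_ext = A_cap/A_ann.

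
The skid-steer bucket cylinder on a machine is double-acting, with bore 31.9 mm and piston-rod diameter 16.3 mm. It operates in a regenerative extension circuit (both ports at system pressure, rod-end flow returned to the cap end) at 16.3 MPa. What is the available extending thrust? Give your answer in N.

F ≈ 3400 N

With equal pressure on both faces, forces on the annular region cancel; the net push is pressure × rod cross-section.
Rod cross-section A_rod = π/4 × (16.3 mm)² = 208.7 mm^2
F = P × A_rod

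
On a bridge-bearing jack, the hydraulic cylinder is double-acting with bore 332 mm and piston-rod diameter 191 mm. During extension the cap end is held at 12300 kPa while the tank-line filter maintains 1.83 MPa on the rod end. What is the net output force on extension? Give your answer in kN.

Cap-side area A_cap = π/4 × (332 mm)² = 86570 mm^2
Rod-side annular area A_ann = π/4 × (332² − 191²) = 57920 mm^2
Net thrust = P_cap·A_cap − P_rod·A_ann = 1065 kN − 106.0 kN

F ≈ 959 kN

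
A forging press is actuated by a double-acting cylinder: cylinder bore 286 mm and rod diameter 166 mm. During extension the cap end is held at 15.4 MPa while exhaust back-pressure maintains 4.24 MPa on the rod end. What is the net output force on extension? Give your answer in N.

Cap-side area A_cap = π/4 × (286 mm)² = 64240 mm^2
Rod-side annular area A_ann = π/4 × (286² − 166²) = 42600 mm^2
Net thrust = P_cap·A_cap − P_rod·A_ann = 9.893e5 N − 1.806e5 N

F ≈ 8.09e5 N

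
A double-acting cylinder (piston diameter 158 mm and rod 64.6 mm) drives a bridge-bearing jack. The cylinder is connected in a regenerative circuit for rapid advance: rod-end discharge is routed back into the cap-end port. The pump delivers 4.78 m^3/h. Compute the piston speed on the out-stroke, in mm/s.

In regeneration the rod-end outflow joins the pump flow into the cap end, so the net volume the pump must supply per unit advance equals the rod cross-section area.
Rod cross-section A_rod = π/4 × (64.6 mm)² = 3278 mm^2
v = Q_pump / A_rod

v ≈ 405 mm/s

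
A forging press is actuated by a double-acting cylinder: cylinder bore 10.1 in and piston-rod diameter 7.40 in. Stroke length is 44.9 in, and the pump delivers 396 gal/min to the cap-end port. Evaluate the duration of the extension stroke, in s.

Cap-side area A_cap = π/4 × (10.1 in)² = 80.12 in^2
Swept volume V = A × L; t = V / Q = A·L / Q

t ≈ 2.36 s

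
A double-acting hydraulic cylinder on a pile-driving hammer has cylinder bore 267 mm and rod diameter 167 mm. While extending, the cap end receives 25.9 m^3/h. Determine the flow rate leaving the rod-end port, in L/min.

Cap-side area A_cap = π/4 × (267 mm)² = 55990 mm^2
Rod-side annular area A_ann = π/4 × (267² − 167²) = 34090 mm^2
Piston speed v = Q_in/A_cap; rod-end outflow Q_out = v × A_ann = Q_in × A_ann/A_cap.

Q_out ≈ 263 L/min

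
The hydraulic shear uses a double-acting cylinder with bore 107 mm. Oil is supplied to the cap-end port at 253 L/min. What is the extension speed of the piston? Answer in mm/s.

v ≈ 469 mm/s

Cap-side area A_cap = π/4 × (107 mm)² = 8992 mm^2
v = Q / A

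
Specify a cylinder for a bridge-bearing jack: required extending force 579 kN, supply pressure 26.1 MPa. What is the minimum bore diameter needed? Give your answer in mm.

Extension force acts on the full piston face: F = P × (π/4)D².
D = √(4F / (πP)) = √(4 × 579 kN / (π × 26.1 MPa))

D ≈ 168 mm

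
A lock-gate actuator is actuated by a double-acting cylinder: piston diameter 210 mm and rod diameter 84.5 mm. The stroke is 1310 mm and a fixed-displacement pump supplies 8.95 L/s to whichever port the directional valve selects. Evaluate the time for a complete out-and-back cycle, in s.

t ≈ 9.32 s

Cap-side area A_cap = π/4 × (210 mm)² = 34640 mm^2
Rod-side annular area A_ann = π/4 × (210² − 84.5²) = 29030 mm^2
t_ext = A_cap·L/Q = 5.070 s
t_ret = A_ann·L/Q = 4.249 s
t_cycle = t_ext + t_ret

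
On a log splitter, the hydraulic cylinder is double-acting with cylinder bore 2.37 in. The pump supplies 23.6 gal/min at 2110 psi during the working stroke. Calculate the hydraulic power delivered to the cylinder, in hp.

W ≈ 29.0 hp

Hydraulic power = P × Q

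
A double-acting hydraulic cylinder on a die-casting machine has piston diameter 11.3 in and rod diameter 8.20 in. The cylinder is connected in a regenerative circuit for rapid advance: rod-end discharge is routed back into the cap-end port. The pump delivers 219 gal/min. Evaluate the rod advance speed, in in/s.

In regeneration the rod-end outflow joins the pump flow into the cap end, so the net volume the pump must supply per unit advance equals the rod cross-section area.
Rod cross-section A_rod = π/4 × (8.20 in)² = 52.81 in^2
v = Q_pump / A_rod

v ≈ 16.0 in/s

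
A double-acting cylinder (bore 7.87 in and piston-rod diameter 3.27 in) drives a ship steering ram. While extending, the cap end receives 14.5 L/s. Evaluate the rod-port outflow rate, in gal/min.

Q_out ≈ 190 gal/min

Cap-side area A_cap = π/4 × (7.87 in)² = 48.65 in^2
Rod-side annular area A_ann = π/4 × (7.87² − 3.27²) = 40.25 in^2
Piston speed v = Q_in/A_cap; rod-end outflow Q_out = v × A_ann = Q_in × A_ann/A_cap.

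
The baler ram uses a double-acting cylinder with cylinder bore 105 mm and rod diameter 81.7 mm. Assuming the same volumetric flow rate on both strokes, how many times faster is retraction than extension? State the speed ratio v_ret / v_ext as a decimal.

Cap-side area A_cap = π/4 × (105 mm)² = 8659 mm^2
Rod-side annular area A_ann = π/4 × (105² − 81.7²) = 3417 mm^2
For equal Q, v ∝ 1/A, so v_ret/v_ext = A_cap/A_ann.

v_ret/v_ext ≈ 2.53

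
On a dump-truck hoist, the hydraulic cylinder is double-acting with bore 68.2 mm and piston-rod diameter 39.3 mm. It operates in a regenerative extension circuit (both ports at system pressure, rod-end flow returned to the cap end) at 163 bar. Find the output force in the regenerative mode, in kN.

With equal pressure on both faces, forces on the annular region cancel; the net push is pressure × rod cross-section.
Rod cross-section A_rod = π/4 × (39.3 mm)² = 1213 mm^2
F = P × A_rod

F ≈ 19.8 kN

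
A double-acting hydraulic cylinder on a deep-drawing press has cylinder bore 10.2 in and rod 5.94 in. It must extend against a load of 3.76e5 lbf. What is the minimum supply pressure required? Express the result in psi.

P ≈ 4600 psi

Cap-side area A_cap = π/4 × (10.2 in)² = 81.71 in^2
P = F / A = 3.76e5 lbf / A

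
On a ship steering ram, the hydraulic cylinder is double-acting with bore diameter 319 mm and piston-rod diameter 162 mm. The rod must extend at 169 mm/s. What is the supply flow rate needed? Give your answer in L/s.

Q ≈ 13.5 L/s

Cap-side area A_cap = π/4 × (319 mm)² = 79920 mm^2
Q = A × v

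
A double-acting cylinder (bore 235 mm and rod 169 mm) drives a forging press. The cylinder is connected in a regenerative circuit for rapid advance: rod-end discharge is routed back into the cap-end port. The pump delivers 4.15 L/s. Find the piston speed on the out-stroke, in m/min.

In regeneration the rod-end outflow joins the pump flow into the cap end, so the net volume the pump must supply per unit advance equals the rod cross-section area.
Rod cross-section A_rod = π/4 × (169 mm)² = 22430 mm^2
v = Q_pump / A_rod

v ≈ 11.1 m/min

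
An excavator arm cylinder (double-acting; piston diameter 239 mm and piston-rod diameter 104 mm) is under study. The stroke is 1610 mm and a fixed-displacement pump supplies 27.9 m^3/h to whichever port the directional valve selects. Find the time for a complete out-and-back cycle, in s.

t ≈ 16.9 s

Cap-side area A_cap = π/4 × (239 mm)² = 44860 mm^2
Rod-side annular area A_ann = π/4 × (239² − 104²) = 36370 mm^2
t_ext = A_cap·L/Q = 9.320 s
t_ret = A_ann·L/Q = 7.555 s
t_cycle = t_ext + t_ret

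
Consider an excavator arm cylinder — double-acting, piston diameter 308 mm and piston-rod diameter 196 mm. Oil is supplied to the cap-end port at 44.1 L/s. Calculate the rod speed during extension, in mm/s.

Cap-side area A_cap = π/4 × (308 mm)² = 74510 mm^2
v = Q / A

v ≈ 592 mm/s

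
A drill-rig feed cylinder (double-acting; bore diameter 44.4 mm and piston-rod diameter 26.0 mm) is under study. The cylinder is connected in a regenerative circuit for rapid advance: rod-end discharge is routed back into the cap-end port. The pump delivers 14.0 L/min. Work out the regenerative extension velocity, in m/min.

v ≈ 26.4 m/min

In regeneration the rod-end outflow joins the pump flow into the cap end, so the net volume the pump must supply per unit advance equals the rod cross-section area.
Rod cross-section A_rod = π/4 × (26.0 mm)² = 530.9 mm^2
v = Q_pump / A_rod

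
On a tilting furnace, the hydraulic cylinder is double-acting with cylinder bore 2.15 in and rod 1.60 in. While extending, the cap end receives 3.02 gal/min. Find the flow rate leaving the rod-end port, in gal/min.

Q_out ≈ 1.35 gal/min

Cap-side area A_cap = π/4 × (2.15 in)² = 3.631 in^2
Rod-side annular area A_ann = π/4 × (2.15² − 1.60²) = 1.620 in^2
Piston speed v = Q_in/A_cap; rod-end outflow Q_out = v × A_ann = Q_in × A_ann/A_cap.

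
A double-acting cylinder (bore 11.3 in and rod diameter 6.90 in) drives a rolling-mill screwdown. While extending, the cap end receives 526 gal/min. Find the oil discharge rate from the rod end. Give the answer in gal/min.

Q_out ≈ 330 gal/min

Cap-side area A_cap = π/4 × (11.3 in)² = 100.3 in^2
Rod-side annular area A_ann = π/4 × (11.3² − 6.90²) = 62.89 in^2
Piston speed v = Q_in/A_cap; rod-end outflow Q_out = v × A_ann = Q_in × A_ann/A_cap.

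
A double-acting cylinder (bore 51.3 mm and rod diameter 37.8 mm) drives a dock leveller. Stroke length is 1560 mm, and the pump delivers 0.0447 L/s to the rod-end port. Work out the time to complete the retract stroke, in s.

t ≈ 33.0 s

Rod-side annular area A_ann = π/4 × (51.3² − 37.8²) = 944.7 mm^2
Swept volume V = A × L; t = V / Q = A·L / Q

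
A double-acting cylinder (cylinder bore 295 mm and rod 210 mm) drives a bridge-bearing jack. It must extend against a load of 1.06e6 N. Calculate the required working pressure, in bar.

Cap-side area A_cap = π/4 × (295 mm)² = 68350 mm^2
P = F / A = 1.06e6 N / A

P ≈ 155 bar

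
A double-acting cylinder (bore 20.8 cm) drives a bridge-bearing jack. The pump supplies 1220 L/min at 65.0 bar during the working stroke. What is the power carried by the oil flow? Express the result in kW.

W ≈ 132 kW

Hydraulic power = P × Q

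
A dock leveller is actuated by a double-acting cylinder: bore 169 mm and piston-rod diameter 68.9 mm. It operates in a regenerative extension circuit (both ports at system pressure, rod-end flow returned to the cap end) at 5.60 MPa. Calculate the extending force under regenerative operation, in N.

With equal pressure on both faces, forces on the annular region cancel; the net push is pressure × rod cross-section.
Rod cross-section A_rod = π/4 × (68.9 mm)² = 3728 mm^2
F = P × A_rod

F ≈ 20900 N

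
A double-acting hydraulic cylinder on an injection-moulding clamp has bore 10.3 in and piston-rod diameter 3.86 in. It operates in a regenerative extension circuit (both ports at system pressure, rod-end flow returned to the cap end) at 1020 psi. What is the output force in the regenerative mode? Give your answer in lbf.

F ≈ 11900 lbf

With equal pressure on both faces, forces on the annular region cancel; the net push is pressure × rod cross-section.
Rod cross-section A_rod = π/4 × (3.86 in)² = 11.70 in^2
F = P × A_rod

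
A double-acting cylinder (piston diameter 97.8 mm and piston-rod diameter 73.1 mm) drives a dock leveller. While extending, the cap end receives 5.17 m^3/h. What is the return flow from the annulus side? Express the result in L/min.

Q_out ≈ 38.0 L/min

Cap-side area A_cap = π/4 × (97.8 mm)² = 7512 mm^2
Rod-side annular area A_ann = π/4 × (97.8² − 73.1²) = 3315 mm^2
Piston speed v = Q_in/A_cap; rod-end outflow Q_out = v × A_ann = Q_in × A_ann/A_cap.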